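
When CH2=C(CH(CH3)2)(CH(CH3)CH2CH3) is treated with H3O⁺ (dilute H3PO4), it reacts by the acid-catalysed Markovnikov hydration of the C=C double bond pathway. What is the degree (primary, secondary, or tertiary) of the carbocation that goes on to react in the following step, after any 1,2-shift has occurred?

Step 1: The π electrons of the C=C bond attack a proton of H3O⁺; Markovnikov addition places the new C–H on the less-substituted alkene carbon, so the positive charge ends up on the more-substituted carbon — a tertiary carbocation. H2O is released.
No single 1,2-shift to an adjacent carbon would give a more-substituted cation, so no rearrangement occurs.

tertiary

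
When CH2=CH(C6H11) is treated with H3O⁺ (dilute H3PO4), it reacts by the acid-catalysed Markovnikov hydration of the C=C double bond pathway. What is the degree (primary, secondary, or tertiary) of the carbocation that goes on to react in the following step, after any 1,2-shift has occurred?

Step 1: Electrophilic addition begins with the π(C=C) electrons forming a bond to the proton of H3O⁺. Following Markovnikov's rule, the resulting cation is secondary. H2O is released.
Step 2: A 1,2-hydride shift from the adjacent cyclohexyl carbon moves the positive charge from the secondary centre to an adjacent carbon, generating a more stable tertiary carbocation.
The cation rearranges from secondary to tertiary via a 1,2-hydride shift from the adjacent cyclohexyl carbon; the tertiary cation is what reacts next.

tertiary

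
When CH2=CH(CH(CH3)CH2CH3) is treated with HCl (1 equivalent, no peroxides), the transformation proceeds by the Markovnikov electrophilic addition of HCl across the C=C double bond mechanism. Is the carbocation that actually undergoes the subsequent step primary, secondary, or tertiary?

Step 1: The π electrons of the C=C bond attack a proton of HCl; Markovnikov addition places the new C–H on the less-substituted alkene carbon, so the positive charge ends up on the more-substituted carbon — a secondary carbocation. The H–Cl bond breaks heterolytically, releasing Cl⁻.
Step 2: A hydride (H with its bonding pair) migrates from the adjacent sec-butyl carbon to the cationic centre — a 1,2-hydride shift — upgrading the secondary cation to a tertiary one.
The cation rearranges from secondary to tertiary via a 1,2-hydride shift from the adjacent sec-butyl carbon; the tertiary cation is what reacts next.

tertiary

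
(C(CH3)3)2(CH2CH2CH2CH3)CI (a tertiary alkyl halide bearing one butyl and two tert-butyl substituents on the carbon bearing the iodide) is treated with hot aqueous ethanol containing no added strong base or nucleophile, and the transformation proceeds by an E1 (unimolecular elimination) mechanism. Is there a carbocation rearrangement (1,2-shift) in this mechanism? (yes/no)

no

The first-formed carbocation is tertiary.
No single 1,2-shift to an adjacent carbon would produce a more-substituted cation than the one already present, so no rearrangement occurs.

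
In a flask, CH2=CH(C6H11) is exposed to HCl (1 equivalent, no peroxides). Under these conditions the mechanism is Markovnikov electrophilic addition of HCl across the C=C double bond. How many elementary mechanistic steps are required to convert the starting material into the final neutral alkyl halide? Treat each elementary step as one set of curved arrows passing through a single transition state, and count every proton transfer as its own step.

3

Step 1: The π electrons of the C=C bond attack a proton of HCl; Markovnikov addition places the new C–H on the less-substituted alkene carbon, so the positive charge ends up on the more-substituted carbon — a secondary carbocation. The H–Cl bond breaks heterolytically, releasing Cl⁻.
Step 2: A 1,2-hydride shift from the adjacent cyclohexyl carbon moves the positive charge from the secondary centre to an adjacent carbon, generating a more stable tertiary carbocation.
Step 3: Nucleophilic attack by Cl⁻ on the carbocation completes the addition, giving R–Cl.
Total: 3 elementary steps.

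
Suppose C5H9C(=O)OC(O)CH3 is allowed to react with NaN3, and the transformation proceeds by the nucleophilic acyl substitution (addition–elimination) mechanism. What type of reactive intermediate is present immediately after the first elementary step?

tetrahedral intermediate

Step 1: A lone pair on the N of N3⁻ attacks the electrophilic acyl carbon; the π(C=O) electrons move onto oxygen, giving a tetrahedral intermediate.
After step 1 the species present is a tetrahedral intermediate.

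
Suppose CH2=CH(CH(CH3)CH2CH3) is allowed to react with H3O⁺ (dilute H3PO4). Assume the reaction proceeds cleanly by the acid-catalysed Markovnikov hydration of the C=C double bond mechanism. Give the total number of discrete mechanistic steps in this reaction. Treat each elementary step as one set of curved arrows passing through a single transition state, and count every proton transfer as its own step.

Step 1: Protonation of the alkene by H3O⁺: the π bond acts as the nucleophile and picks up H⁺, giving the more stable (Markovnikov) secondary carbocation. H2O is released.
Step 2: A hydride (H with its bonding pair) migrates from the adjacent sec-butyl carbon to the cationic centre — a 1,2-hydride shift — upgrading the secondary cation to a tertiary one.
Step 3: Nucleophilic capture of the cation by H2O produces the protonated alcohol (an oxonium ion).
Step 4: H2O removes a proton from the oxonium oxygen, regenerating H3O⁺ and giving the neutral alcohol.
Total: 4 elementary steps.

4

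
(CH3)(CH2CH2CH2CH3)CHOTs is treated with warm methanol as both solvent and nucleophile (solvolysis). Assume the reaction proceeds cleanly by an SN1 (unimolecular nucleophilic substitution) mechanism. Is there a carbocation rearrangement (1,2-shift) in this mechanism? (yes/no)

The first-formed carbocation is secondary.
No single 1,2-shift to an adjacent carbon would produce a more-substituted cation than the one already present, so no rearrangement occurs.

no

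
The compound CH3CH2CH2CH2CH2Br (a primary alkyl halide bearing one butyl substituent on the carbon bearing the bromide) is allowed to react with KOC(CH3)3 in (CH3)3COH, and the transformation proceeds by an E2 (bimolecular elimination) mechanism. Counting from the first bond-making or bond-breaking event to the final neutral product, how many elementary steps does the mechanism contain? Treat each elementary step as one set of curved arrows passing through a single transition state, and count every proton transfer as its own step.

Step 1: In one step, (CH3)3CO⁻ pulls off a β-proton, the C–Br bond cleaves, and a C=C double bond forms between the α- and β-carbons (E2, anti elimination).
Total: 1 elementary step.

1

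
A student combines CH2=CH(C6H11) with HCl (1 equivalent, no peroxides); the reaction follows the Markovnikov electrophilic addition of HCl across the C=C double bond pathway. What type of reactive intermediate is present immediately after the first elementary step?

Step 1: Protonation of the alkene by HCl: the π bond acts as the nucleophile and picks up H⁺, giving the more stable (Markovnikov) secondary carbocation. The H–Cl bond breaks heterolytically, releasing Cl⁻.
After step 1 the species present is a secondary carbocation.

secondary carbocation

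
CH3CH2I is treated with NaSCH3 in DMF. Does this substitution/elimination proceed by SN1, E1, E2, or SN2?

Conditions: a primary substrate with a strong nucleophile in the polar aprotic solvent DMF.
These conditions are the textbook signature of the SN2 pathway.
An unhindered substrate with a strong nucleophile in a polar aprotic solvent favours one-step backside displacement.

SN2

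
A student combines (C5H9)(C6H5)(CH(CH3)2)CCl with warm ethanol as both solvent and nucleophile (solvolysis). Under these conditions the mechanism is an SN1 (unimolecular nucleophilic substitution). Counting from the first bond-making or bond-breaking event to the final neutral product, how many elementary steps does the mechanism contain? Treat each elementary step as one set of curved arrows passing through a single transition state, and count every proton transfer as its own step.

Step 1: Ionisation: the C–Cl σ-bond cleaves heterolytically; both bonding electrons depart with Cl⁻, leaving a tertiary carbocation at the α-carbon.
(No 1,2-shift: no single shift to an adjacent carbon would give a more stable cation.)
Step 2: Nucleophilic capture: the oxygen of CH3CH2OH bonds to the cationic carbon, producing an oxonium-ion intermediate.
Step 3: A second solvent molecule removes the proton on oxygen, giving the neutral ether product.
Total: 3 elementary steps.

3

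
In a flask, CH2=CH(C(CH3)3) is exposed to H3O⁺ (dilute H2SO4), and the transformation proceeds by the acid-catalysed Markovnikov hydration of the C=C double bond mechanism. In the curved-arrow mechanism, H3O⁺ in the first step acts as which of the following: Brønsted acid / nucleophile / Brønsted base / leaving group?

Step 1: Protonation of the alkene by H3O⁺: the π bond acts as the nucleophile and picks up H⁺, giving the more stable (Markovnikov) secondary carbocation. H2O is released.
H3O⁺ in the first step donates a proton in a proton-transfer step — a Brønsted acid.

Brønsted acid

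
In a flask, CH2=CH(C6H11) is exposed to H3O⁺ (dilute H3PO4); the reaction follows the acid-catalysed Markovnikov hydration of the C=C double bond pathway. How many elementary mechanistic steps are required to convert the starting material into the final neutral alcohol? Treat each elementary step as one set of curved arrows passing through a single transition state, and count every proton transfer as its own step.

Step 1: Electrophilic addition begins with the π(C=C) electrons forming a bond to the proton of H3O⁺. Following Markovnikov's rule, the resulting cation is secondary. H2O is released.
Step 2: Carbocation rearrangement: a 1,2-hydride shift from the adjacent cyclohexyl carbon converts the initially-formed secondary cation into the more stable tertiary cation.
Step 3: A lone pair on the oxygen of H2O attacks the carbocation, forming a C–O bond and an oxonium ion (a protonated alcohol).
Step 4: Deprotonation of the oxonium ion by a water molecule delivers the neutral alcohol and regenerates the acid catalyst.
Total: 4 elementary steps.

4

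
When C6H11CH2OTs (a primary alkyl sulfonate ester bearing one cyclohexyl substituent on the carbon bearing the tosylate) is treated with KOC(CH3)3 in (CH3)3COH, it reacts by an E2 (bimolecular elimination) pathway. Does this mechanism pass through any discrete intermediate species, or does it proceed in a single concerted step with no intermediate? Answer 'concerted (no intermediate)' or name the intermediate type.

The strong base (CH3)3CO⁻ removes a β-hydrogen; in the same concerted event the electrons of the breaking C–H bond form the new π(C=C) bond and the C–O σ-bond breaks, expelling TsO⁻. Anti-periplanar geometry; one transition state.
All bond changes occur in one transition state; no discrete intermediate is formed.

concerted (no intermediate)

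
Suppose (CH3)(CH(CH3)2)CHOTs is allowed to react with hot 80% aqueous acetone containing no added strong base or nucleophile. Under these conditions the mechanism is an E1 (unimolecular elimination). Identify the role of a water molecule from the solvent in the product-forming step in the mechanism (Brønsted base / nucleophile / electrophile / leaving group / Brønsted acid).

Step 3: Loss of a β-proton to a water molecule of the solvent: the C–H bonding pair collapses toward the cationic carbon to form the C=C π bond, yielding the alkene.
A water molecule from the solvent in the product-forming step accepts a proton in a proton-transfer step — a Brønsted base.

Brønsted base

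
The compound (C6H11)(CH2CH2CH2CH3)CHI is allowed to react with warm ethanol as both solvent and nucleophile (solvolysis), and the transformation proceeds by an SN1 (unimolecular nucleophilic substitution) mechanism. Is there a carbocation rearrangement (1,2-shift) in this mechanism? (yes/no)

The first-formed carbocation is secondary.
The adjacent cyclohexyl carbon already bears 2 other carbon substituents and has a hydrogen to migrate; after a 1,2-hydride shift from that carbon the positive charge sits on a tertiary centre.
Tertiary is more stable than secondary, so the shift occurs.

yes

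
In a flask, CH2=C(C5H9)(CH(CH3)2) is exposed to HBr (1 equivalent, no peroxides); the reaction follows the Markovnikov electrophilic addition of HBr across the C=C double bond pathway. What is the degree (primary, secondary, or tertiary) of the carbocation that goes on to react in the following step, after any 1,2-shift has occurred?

tertiary

Step 1: Protonation of the alkene by HBr: the π bond acts as the nucleophile and picks up H⁺, giving the more stable (Markovnikov) tertiary carbocation. The H–Br bond breaks heterolytically, releasing Br⁻.
No single 1,2-shift to an adjacent carbon would give a more-substituted cation, so no rearrangement occurs.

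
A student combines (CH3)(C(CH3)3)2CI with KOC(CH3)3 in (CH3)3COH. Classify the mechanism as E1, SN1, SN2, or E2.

E2

Conditions: a strong/bulky base with a tertiary substrate bearing a β-hydrogen.
These conditions are the textbook signature of the E2 pathway.
A strong (often hindered) base removes a β-H in concert with loss of the leaving group — bimolecular elimination.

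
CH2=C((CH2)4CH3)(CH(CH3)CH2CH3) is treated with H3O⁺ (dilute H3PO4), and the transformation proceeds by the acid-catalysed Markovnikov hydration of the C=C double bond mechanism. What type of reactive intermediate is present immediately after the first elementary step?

Step 1: Electrophilic addition begins with the π(C=C) electrons forming a bond to the proton of H3O⁺. Following Markovnikov's rule, the resulting cation is tertiary. H2O is released.
After step 1 the species present is a tertiary carbocation.

tertiary carbocation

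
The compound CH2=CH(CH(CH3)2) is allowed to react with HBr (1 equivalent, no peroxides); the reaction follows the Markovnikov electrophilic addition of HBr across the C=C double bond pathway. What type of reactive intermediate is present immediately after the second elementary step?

tertiary carbocation

Step 1: Protonation of the alkene by HBr: the π bond acts as the nucleophile and picks up H⁺, giving the more stable (Markovnikov) secondary carbocation. The H–Br bond breaks heterolytically, releasing Br⁻.
Step 2: Carbocation rearrangement: a 1,2-hydride shift from the adjacent isopropyl carbon converts the initially-formed secondary cation into the more stable tertiary cation.
After step 2 the species present is a tertiary carbocation.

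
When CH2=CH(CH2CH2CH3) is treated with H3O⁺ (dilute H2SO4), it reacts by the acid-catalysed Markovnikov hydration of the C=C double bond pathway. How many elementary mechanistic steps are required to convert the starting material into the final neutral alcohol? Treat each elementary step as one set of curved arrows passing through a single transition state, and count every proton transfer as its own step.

Step 1: Electrophilic addition begins with the π(C=C) electrons forming a bond to the proton of H3O⁺. Following Markovnikov's rule, the resulting cation is secondary. H2O is released.
(No 1,2-shift: no single shift to an adjacent carbon would give a more stable cation.)
Step 2: A lone pair on the oxygen of H2O attacks the carbocation, forming a C–O bond and an oxonium ion (a protonated alcohol).
Step 3: Proton transfer from the O–H of the oxonium ion to H2O completes the catalytic cycle and yields the alcohol.
Total: 3 elementary steps.

3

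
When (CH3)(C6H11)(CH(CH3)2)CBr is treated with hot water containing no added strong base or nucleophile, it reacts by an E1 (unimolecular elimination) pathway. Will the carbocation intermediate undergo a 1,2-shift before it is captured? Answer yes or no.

no

The first-formed carbocation is tertiary.
No single 1,2-shift to an adjacent carbon would produce a more-substituted cation than the one already present, so no rearrangement occurs.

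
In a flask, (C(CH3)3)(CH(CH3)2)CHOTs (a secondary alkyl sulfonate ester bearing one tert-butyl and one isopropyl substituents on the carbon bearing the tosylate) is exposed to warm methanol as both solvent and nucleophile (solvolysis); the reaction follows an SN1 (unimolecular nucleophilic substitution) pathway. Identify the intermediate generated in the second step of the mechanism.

tertiary carbocation

Step 1: The C–O bond breaks with both electrons going to the tosylate; TsO⁻ leaves and a secondary carbocation remains.
Step 2: A 1,2-hydride shift from the adjacent isopropyl carbon moves the positive charge from the secondary centre to an adjacent carbon, generating a more stable tertiary carbocation.
After step 2 the species present is a tertiary carbocation.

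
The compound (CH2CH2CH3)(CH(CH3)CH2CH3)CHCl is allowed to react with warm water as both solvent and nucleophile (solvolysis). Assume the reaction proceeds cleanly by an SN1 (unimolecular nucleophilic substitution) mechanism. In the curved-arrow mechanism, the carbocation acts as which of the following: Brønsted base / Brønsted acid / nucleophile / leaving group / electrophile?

Step 3: Nucleophilic capture: the oxygen of H2O bonds to the cationic carbon, producing an oxonium-ion intermediate.
The carbocation accepts an electron pair into an empty or π* orbital — it is the electrophile.

electrophile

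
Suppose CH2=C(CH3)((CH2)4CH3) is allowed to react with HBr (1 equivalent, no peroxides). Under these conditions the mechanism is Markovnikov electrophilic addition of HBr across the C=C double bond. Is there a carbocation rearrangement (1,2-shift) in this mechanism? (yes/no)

no

The first-formed carbocation is tertiary.
No single 1,2-shift to an adjacent carbon would produce a more-substituted cation than the one already present, so no rearrangement occurs.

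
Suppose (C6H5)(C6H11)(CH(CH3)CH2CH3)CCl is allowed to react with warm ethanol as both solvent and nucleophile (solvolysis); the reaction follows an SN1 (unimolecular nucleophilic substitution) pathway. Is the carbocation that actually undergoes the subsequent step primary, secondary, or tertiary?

Step 1: The C–Cl bond breaks with both electrons going to the chloride; Cl⁻ leaves and a tertiary carbocation remains.
No single 1,2-shift to an adjacent carbon would give a more-substituted cation, so no rearrangement occurs.

tertiary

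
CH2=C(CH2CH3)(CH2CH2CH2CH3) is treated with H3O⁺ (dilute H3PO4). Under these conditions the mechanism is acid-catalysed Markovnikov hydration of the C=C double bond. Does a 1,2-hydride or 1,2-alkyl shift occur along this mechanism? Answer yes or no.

The first-formed carbocation is tertiary.
No single 1,2-shift to an adjacent carbon would produce a more-substituted cation than the one already present, so no rearrangement occurs.

no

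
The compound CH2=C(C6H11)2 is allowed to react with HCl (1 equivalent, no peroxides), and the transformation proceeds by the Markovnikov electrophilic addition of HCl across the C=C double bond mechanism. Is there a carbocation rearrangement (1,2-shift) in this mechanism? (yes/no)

The first-formed carbocation is tertiary.
No single 1,2-shift to an adjacent carbon would produce a more-substituted cation than the one already present, so no rearrangement occurs.

no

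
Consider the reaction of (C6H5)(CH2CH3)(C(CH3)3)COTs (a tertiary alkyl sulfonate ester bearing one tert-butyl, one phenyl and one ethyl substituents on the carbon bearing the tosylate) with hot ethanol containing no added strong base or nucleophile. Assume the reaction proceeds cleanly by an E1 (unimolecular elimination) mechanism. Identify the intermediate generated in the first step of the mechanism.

Step 1: Ionisation: the C–O σ-bond cleaves heterolytically; both bonding electrons depart with TsO⁻, leaving a tertiary carbocation at the α-carbon.
After step 1 the species present is a tertiary carbocation.

tertiary carbocation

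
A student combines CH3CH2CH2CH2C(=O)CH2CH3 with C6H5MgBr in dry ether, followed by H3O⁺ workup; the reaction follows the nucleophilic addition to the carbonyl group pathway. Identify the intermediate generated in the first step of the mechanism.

tetrahedral alkoxide intermediate

Step 1: Nucleophilic addition: the carbanion-like carbon of C6H5MgBr adds to the carbonyl carbon, pushing the π(C=O) electron pair onto oxygen and giving a tetrahedral alkoxide.
After step 1 the species present is a tetrahedral alkoxide intermediate.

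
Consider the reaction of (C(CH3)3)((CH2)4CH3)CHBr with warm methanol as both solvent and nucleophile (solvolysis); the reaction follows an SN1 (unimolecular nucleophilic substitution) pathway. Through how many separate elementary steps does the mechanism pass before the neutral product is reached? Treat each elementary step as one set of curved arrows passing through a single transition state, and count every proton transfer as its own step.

4

Step 1: Rate-determining heterolysis of the C–Br bond gives Br⁻ and a secondary carbocation.
Step 2: A methyl group with its bonding pair migrates from the adjacent tert-butyl carbon to the cationic centre — a 1,2-methyl shift — upgrading the secondary cation to a tertiary one.
Step 3: Nucleophilic capture: the oxygen of CH3OH bonds to the cationic carbon, producing an oxonium-ion intermediate.
Step 4: A second solvent molecule removes the proton on oxygen, giving the neutral ether product.
Total: 4 elementary steps.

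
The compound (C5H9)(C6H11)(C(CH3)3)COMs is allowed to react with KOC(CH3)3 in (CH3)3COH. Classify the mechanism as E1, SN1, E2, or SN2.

Conditions: a strong/bulky base with a tertiary substrate bearing a β-hydrogen.
These conditions are the textbook signature of the E2 pathway.
A strong (often hindered) base removes a β-H in concert with loss of the leaving group — bimolecular elimination.

E2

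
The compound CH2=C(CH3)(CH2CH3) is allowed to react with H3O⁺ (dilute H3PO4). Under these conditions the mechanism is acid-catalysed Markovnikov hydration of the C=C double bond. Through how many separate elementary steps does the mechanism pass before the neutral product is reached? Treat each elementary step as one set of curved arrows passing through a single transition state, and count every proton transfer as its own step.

3

Step 1: Protonation of the alkene by H3O⁺: the π bond acts as the nucleophile and picks up H⁺, giving the more stable (Markovnikov) tertiary carbocation. H2O is released.
(No 1,2-shift: no single shift to an adjacent carbon would give a more stable cation.)
Step 2: Nucleophilic capture of the cation by H2O produces the protonated alcohol (an oxonium ion).
Step 3: H2O removes a proton from the oxonium oxygen, regenerating H3O⁺ and giving the neutral alcohol.
Total: 3 elementary steps.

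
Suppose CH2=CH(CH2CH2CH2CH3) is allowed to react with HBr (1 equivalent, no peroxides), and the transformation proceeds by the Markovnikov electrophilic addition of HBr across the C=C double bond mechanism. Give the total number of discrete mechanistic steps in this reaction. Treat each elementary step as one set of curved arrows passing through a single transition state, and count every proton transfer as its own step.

2

Step 1: Protonation of the alkene by HBr: the π bond acts as the nucleophile and picks up H⁺, giving the more stable (Markovnikov) secondary carbocation. The H–Br bond breaks heterolytically, releasing Br⁻.
(No 1,2-shift: no single shift to an adjacent carbon would give a more stable cation.)
Step 2: Nucleophilic attack by Br⁻ on the carbocation completes the addition, giving R–Br.
Total: 2 elementary steps.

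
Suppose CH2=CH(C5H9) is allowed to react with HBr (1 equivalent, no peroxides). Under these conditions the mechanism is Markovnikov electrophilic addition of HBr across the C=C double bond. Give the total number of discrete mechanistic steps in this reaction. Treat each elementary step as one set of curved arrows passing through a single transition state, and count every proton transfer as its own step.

3

Step 1: Protonation of the alkene by HBr: the π bond acts as the nucleophile and picks up H⁺, giving the more stable (Markovnikov) secondary carbocation. The H–Br bond breaks heterolytically, releasing Br⁻.
Step 2: A 1,2-hydride shift from the adjacent cyclopentyl carbon moves the positive charge from the secondary centre to an adjacent carbon, generating a more stable tertiary carbocation.
Step 3: Nucleophilic attack by Br⁻ on the carbocation completes the addition, giving R–Br.
Total: 3 elementary steps.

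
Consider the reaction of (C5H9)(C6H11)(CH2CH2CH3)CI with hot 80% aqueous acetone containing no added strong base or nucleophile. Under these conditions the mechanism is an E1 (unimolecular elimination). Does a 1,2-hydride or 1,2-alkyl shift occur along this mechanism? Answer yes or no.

no

The first-formed carbocation is tertiary.
No single 1,2-shift to an adjacent carbon would produce a more-substituted cation than the one already present, so no rearrangement occurs.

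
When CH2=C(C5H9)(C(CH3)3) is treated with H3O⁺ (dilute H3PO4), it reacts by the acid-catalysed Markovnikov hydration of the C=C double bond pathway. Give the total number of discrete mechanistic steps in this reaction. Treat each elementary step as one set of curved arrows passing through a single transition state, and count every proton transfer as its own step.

Step 1: Protonation of the alkene by H3O⁺: the π bond acts as the nucleophile and picks up H⁺, giving the more stable (Markovnikov) tertiary carbocation. H2O is released.
(No 1,2-shift: no single shift to an adjacent carbon would give a more stable cation.)
Step 2: Nucleophilic capture of the cation by H2O produces the protonated alcohol (an oxonium ion).
Step 3: H2O removes a proton from the oxonium oxygen, regenerating H3O⁺ and giving the neutral alcohol.
Total: 3 elementary steps.

3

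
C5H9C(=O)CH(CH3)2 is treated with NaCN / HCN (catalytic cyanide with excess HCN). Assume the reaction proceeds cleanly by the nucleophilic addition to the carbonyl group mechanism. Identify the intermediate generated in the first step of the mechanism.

Step 1: Nucleophilic addition: CN⁻ adds to the carbonyl carbon, pushing the π(C=O) electron pair onto oxygen and giving a tetrahedral alkoxide.
After step 1 the species present is a tetrahedral alkoxide intermediate.

tetrahedral alkoxide intermediate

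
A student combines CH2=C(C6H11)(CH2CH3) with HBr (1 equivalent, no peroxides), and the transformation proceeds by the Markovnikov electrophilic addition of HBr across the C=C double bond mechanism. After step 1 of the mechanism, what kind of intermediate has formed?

tertiary carbocation

Step 1: The π electrons of the C=C bond attack a proton of HBr; Markovnikov addition places the new C–H on the less-substituted alkene carbon, so the positive charge ends up on the more-substituted carbon — a tertiary carbocation. The H–Br bond breaks heterolytically, releasing Br⁻.
After step 1 the species present is a tertiary carbocation.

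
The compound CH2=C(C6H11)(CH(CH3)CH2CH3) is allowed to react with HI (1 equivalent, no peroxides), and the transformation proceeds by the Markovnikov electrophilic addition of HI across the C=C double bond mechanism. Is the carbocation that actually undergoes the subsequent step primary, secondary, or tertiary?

tertiary

Step 1: Electrophilic addition begins with the π(C=C) electrons forming a bond to the proton of HI. Following Markovnikov's rule, the resulting cation is tertiary. The H–I bond breaks heterolytically, releasing I⁻.
No single 1,2-shift to an adjacent carbon would give a more-substituted cation, so no rearrangement occurs.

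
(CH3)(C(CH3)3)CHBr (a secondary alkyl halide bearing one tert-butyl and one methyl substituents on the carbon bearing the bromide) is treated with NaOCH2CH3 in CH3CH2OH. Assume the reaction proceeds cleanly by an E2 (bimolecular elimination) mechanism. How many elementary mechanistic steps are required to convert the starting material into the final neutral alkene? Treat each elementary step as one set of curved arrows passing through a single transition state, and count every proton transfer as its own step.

Step 1: In one step, CH3CH2O⁻ pulls off a β-proton, the C–Br bond cleaves, and a C=C double bond forms between the α- and β-carbons (E2, anti elimination).
Total: 1 elementary step.

1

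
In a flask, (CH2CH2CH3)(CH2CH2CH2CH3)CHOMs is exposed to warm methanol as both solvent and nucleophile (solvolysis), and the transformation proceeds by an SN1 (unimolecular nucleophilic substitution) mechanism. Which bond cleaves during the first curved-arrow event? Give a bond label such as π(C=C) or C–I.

Step 1: The C–O bond breaks with both electrons going to the mesylate; MsO⁻ leaves and a secondary carbocation remains.
The bond broken in this step is the C–O bond.

C–O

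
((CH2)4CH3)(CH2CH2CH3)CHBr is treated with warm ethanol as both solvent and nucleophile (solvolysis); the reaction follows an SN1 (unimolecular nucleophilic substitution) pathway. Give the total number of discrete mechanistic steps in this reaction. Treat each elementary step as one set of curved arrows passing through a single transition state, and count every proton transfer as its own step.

Step 1: Ionisation: the C–Br σ-bond cleaves heterolytically; both bonding electrons depart with Br⁻, leaving a secondary carbocation at the α-carbon.
(No 1,2-shift: no single shift to an adjacent carbon would give a more stable cation.)
Step 2: A lone pair on the oxygen of CH3CH2OH attacks the carbocation, forming a new C–O σ-bond and an oxonium ion.
Step 3: A second solvent molecule removes the proton on oxygen, giving the neutral ether product.
Total: 3 elementary steps.

3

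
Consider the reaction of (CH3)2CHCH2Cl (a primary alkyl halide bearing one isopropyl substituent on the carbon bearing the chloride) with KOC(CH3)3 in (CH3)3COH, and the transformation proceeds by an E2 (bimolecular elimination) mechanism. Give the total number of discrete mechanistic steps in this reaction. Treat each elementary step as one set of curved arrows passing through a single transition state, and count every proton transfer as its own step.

1

Step 1: In one step, (CH3)3CO⁻ pulls off a β-proton, the C–Cl bond cleaves, and a C=C double bond forms between the α- and β-carbons (E2, anti elimination).
Total: 1 elementary step.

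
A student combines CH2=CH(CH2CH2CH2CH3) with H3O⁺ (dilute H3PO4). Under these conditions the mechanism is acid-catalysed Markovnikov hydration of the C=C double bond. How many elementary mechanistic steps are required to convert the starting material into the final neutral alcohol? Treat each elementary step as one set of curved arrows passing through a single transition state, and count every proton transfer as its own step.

3

Step 1: Electrophilic addition begins with the π(C=C) electrons forming a bond to the proton of H3O⁺. Following Markovnikov's rule, the resulting cation is secondary. H2O is released.
(No 1,2-shift: no single shift to an adjacent carbon would give a more stable cation.)
Step 2: Water acts as the nucleophile: an oxygen lone pair bonds to the cationic carbon, giving an oxonium-ion intermediate.
Step 3: Deprotonation of the oxonium ion by a water molecule delivers the neutral alcohol and regenerates the acid catalyst.
Total: 3 elementary steps.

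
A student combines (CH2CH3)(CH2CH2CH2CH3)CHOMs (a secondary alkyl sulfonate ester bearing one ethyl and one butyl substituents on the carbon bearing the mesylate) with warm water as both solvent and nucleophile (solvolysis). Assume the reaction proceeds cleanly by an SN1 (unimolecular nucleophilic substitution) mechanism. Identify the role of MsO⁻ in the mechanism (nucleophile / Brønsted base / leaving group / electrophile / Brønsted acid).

Step 1: Ionisation: the C–O σ-bond cleaves heterolytically; both bonding electrons depart with MsO⁻, leaving a secondary carbocation at the α-carbon.
MsO⁻ departs with both electrons of the breaking σ-bond — that is the definition of a leaving group.

leaving group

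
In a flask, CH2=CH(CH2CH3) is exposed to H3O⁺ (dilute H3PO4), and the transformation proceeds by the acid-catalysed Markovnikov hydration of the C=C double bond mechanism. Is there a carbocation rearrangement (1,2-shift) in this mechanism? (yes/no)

no

The first-formed carbocation is secondary.
No single 1,2-shift to an adjacent carbon would produce a more-substituted cation than the one already present, so no rearrangement occurs.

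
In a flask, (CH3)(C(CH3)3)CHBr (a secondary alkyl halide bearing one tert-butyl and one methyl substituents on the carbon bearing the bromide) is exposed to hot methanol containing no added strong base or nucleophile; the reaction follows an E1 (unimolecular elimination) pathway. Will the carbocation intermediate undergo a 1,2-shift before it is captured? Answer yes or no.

The first-formed carbocation is secondary.
The adjacent tert-butyl carbon has no hydrogen but bears methyl groups; migration of one methyl with its bonding pair (a 1,2-methyl shift) places the charge on a tertiary centre.
Tertiary is more stable than secondary, so the shift occurs.

yes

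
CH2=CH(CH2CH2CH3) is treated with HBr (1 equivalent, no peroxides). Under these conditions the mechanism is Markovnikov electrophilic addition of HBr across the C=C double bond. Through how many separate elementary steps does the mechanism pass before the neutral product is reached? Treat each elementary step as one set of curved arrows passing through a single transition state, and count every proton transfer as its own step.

Step 1: Electrophilic addition begins with the π(C=C) electrons forming a bond to the proton of HBr. Following Markovnikov's rule, the resulting cation is secondary. The H–Br bond breaks heterolytically, releasing Br⁻.
(No 1,2-shift: no single shift to an adjacent carbon would give a more stable cation.)
Step 2: The Br⁻ anion donates a lone pair to the carbocation, forming the new C–Br σ-bond and giving the neutral alkyl halide.
Total: 2 elementary steps.

2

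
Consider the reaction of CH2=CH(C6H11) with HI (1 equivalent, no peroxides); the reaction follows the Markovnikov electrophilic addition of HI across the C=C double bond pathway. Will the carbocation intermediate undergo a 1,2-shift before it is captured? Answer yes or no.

yes

The first-formed carbocation is secondary.
The adjacent cyclohexyl carbon already bears 2 other carbon substituents and has a hydrogen to migrate; after a 1,2-hydride shift from that carbon the positive charge sits on a tertiary centre.
Tertiary is more stable than secondary, so the shift occurs.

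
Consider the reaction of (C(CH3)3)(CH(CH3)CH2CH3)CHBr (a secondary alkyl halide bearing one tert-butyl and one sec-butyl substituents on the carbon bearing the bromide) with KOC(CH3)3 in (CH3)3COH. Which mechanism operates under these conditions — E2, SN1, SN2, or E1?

Conditions: a strong/bulky base with a secondary substrate bearing a β-hydrogen.
These conditions are the textbook signature of the E2 pathway.
A strong (often hindered) base removes a β-H in concert with loss of the leaving group — bimolecular elimination.

E2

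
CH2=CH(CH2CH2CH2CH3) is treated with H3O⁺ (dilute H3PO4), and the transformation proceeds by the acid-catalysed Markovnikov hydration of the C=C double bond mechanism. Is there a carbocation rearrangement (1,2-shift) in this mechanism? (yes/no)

The first-formed carbocation is secondary.
No single 1,2-shift to an adjacent carbon would produce a more-substituted cation than the one already present, so no rearrangement occurs.

no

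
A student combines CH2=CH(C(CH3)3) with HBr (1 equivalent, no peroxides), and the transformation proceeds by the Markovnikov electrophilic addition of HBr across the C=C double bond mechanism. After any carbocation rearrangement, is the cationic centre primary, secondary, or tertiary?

tertiary

Step 1: The π electrons of the C=C bond attack a proton of HBr; Markovnikov addition places the new C–H on the less-substituted alkene carbon, so the positive charge ends up on the more-substituted carbon — a secondary carbocation. The H–Br bond breaks heterolytically, releasing Br⁻.
Step 2: A 1,2-methyl shift from the adjacent tert-butyl carbon moves the positive charge from the secondary centre to an adjacent carbon, generating a more stable tertiary carbocation.
The cation rearranges from secondary to tertiary via a 1,2-methyl shift from the adjacent tert-butyl carbon; the tertiary cation is what reacts next.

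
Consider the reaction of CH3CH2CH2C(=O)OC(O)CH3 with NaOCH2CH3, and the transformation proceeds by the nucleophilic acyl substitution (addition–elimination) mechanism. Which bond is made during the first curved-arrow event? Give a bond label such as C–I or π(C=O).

C–O

Step 1: CH3CH2O⁻ adds to the carbonyl carbon; the C=O π electrons shift onto oxygen and a tetrahedral alkoxide intermediate forms.
The bond formed in this step is the C–O bond.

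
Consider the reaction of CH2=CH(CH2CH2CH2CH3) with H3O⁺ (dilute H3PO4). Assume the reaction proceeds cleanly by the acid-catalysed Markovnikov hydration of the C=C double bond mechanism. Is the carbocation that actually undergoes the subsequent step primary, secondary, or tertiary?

Step 1: Electrophilic addition begins with the π(C=C) electrons forming a bond to the proton of H3O⁺. Following Markovnikov's rule, the resulting cation is secondary. H2O is released.
No single 1,2-shift to an adjacent carbon would give a more-substituted cation, so no rearrangement occurs.

secondary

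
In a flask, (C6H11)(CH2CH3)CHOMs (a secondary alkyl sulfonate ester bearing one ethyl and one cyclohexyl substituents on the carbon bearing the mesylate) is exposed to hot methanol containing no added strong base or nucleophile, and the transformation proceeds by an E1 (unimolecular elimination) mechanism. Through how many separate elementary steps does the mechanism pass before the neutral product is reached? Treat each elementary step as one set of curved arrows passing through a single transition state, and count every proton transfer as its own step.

Step 1: Rate-determining heterolysis of the C–O bond gives MsO⁻ and a secondary carbocation.
Step 2: Carbocation rearrangement: a 1,2-hydride shift from the adjacent cyclohexyl carbon converts the initially-formed secondary cation into the more stable tertiary cation.
Step 3: A methanol molecule (solvent) deprotonates a β-carbon; as the C–H bond breaks, those electrons form the new alkene π bond.
Total: 3 elementary steps.

3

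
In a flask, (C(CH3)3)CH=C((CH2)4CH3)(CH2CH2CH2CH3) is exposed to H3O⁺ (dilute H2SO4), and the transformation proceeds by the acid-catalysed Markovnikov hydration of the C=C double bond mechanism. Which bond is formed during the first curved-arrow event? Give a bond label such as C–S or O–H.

C–H

Step 1: The π electrons of the C=C bond attack a proton of H3O⁺; Markovnikov addition places the new C–H on the less-substituted alkene carbon, so the positive charge ends up on the more-substituted carbon — a tertiary carbocation. H2O is released.
The bond formed in this step is the C–H bond.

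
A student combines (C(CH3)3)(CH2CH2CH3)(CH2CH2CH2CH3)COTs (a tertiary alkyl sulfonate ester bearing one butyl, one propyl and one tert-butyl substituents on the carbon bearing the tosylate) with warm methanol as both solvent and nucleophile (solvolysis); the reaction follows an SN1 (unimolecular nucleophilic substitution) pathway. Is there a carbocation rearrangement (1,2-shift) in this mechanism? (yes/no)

no

The first-formed carbocation is tertiary.
No single 1,2-shift to an adjacent carbon would produce a more-substituted cation than the one already present, so no rearrangement occurs.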